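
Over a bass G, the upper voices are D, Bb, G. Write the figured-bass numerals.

The notes G, D, Bb stack in thirds as G–Bb–D — a G minor triad. The bass G is the root, so this is root position: figured 5/3.

5/3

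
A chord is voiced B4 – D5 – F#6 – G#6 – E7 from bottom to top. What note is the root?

The distinct letter names are B, D, F#, G#, E. Arranged as a stack of thirds they read E–G#–B–D–F#, so E is the root (an E dominant ninth chord).

E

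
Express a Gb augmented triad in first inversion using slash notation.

First inversion of Gb augmented has the third (Bb) in the bass. As a slash chord: Gbaug/Bb.

Gbaug/Bb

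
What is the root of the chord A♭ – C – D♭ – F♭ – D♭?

Db

The distinct letter names are Ab, C, Db, Fb. Arranged as a stack of thirds they read Db–Fb–Ab–C, so Db is the root (a Db minor-major seventh chord).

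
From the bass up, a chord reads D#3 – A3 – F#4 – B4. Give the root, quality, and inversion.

The distinct note names are D#, A, F#, B. Stacked in thirds they read B–D#–F#–A, which is a dominant seventh chord on B.
The lowest note is D#, the third of the chord, so this is first inversion (figured bass 6/5).

B dominant seventh, first inversion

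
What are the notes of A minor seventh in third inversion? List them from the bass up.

Spelling A minor seventh: A–C–E–G. In third inversion the seventh is bass, giving G, A, C, E from the bottom.

G, A, C, E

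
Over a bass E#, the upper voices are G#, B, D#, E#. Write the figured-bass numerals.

The notes E#, G#, B, D# stack in thirds as E#–G#–B–D# — an E# half-diminished seventh chord. The bass E# is the root, so this is root position: figured 7.

7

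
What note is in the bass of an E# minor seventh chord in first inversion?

The third of E# minor seventh (E#–G#–B#–D#) is G#; that is the bass in first inversion.

G#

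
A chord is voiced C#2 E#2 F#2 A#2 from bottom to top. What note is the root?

The distinct letter names are C#, E#, F#, A#. Arranged as a stack of thirds they read F#–A#–C#–E#, so F# is the root (an F# major seventh chord).

F#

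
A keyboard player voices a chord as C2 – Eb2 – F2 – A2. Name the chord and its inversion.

The distinct note names are C, Eb, F, A. Stacked in thirds they read F–A–C–Eb, which is a dominant seventh chord on F.
With the fifth (C) in the bass, the chord is in second inversion (figured bass 4/3).

F dominant seventh, second inversion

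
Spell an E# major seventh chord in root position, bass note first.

E# major seventh is E#–G##–B#–D##. Root position puts the root (E#) in the bass, with the remaining tones above: E#, G##, B#, D##.

E#, G##, B#, D##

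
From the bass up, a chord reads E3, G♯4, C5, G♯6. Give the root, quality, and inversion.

The distinct note names are E, G#, C. Stacked in thirds they read C–E–G#, which is an augmented triad on C.
With the third (E) in the bass, the chord is in first inversion (figured bass 6).

C augmented, first inversion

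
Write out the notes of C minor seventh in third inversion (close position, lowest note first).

The chord tones are C–Eb–G–Bb. With the seventh (Bb) lowest for third inversion: Bb, C, Eb, G.

Bb, C, Eb, G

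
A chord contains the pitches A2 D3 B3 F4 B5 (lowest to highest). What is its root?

The distinct letter names are A, D, B, F. Arranged as a stack of thirds they read B–D–F–A, so B is the root (a B half-diminished seventh chord).

B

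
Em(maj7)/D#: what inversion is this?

Em(maj7)/D# means E minor-major seventh with D# in the bass. D# is the seventh of E minor-major seventh (E–G–B–D#), so this is third inversion.

third inversion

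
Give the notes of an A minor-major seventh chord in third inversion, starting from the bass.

G#, A, C, E

The chord tones are A–C–E–G#. With the seventh (G#) lowest for third inversion: G#, A, C, E.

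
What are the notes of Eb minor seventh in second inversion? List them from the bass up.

The chord tones are Eb–Gb–Bb–Db. With the fifth (Bb) lowest for second inversion: Bb, Db, Eb, Gb.

Bb, Db, Eb, Gb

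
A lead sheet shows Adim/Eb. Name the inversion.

Adim/Eb means A diminished with Eb in the bass. Eb is the fifth of A diminished (A–C–Eb), so this is second inversion.

second inversion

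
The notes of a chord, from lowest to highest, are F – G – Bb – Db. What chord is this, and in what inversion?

G half-diminished seventh, third inversion

The pitch classes F, G, Bb, Db arrange in thirds as G–Bb–Db–F: a G half-diminished seventh chord.
F is the seventh of G half-diminished seventh; seventh in the bass means third inversion (figured bass 4/2).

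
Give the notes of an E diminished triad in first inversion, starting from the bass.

Spelling E diminished: E–G–Bb. In first inversion the third is bass, giving G, Bb, E from the bottom.

G, Bb, E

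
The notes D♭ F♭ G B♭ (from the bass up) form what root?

G

The distinct letter names are Db, Fb, G, Bb. Arranged as a stack of thirds they read G–Bb–Db–Fb, so G is the root (a G diminished seventh chord).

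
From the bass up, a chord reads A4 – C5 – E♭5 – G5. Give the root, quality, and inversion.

A half-diminished seventh, root position

The pitch classes A, C, Eb, G arrange in thirds as A–C–Eb–G: an A half-diminished seventh chord.
With the root (A) in the bass, the chord is in root position (figured bass 7).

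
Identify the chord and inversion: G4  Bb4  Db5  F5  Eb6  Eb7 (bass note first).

Eb dominant ninth, first inversion

Reducing to letter names: G, Bb, Db, F, Eb. These stack in thirds as Eb–G–Bb–Db–F — an Eb dominant ninth chord.
The lowest note is G, the third of the chord, so this is first inversion.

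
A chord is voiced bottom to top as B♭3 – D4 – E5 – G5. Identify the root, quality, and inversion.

E half-diminished seventh, second inversion

The distinct note names are Bb, D, E, G. Stacked in thirds they read E–G–Bb–D, which is a half-diminished seventh chord on E.
With the fifth (Bb) in the bass, the chord is in second inversion (figured bass 4/3).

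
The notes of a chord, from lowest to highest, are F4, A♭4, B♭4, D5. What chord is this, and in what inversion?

Bb dominant seventh, second inversion

The distinct note names are F, Ab, Bb, D. Stacked in thirds they read Bb–D–F–Ab, which is a dominant seventh chord on Bb.
With the fifth (F) in the bass, the chord is in second inversion (figured bass 4/3).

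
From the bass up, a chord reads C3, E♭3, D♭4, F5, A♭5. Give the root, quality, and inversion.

The pitch classes C, Eb, Db, F, Ab arrange in thirds as Db–F–Ab–C–Eb: a Db major ninth chord.
C is the seventh of Db major ninth; seventh in the bass means third inversion.

Db major ninth, third inversion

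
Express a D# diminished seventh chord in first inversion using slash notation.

First inversion of D# diminished seventh has the third (F#) in the bass. As a slash chord: D#dim7/F#.

D#dim7/F#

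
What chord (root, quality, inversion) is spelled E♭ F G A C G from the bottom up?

Reducing to letter names: Eb, F, G, A, C. These stack in thirds as F–A–C–Eb–G — an F dominant ninth chord.
With the seventh (Eb) in the bass, the chord is in third inversion.

F dominant ninth, third inversion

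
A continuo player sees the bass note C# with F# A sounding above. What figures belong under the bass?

6/4

The notes C#, F#, A stack in thirds as F#–A–C# — an F# minor triad. The bass C# is the fifth, so this is second inversion: figured 6/4.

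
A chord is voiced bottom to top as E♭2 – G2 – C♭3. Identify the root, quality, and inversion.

The distinct note names are Eb, G, Cb. Stacked in thirds they read Cb–Eb–G, which is an augmented triad on Cb.
The lowest note is Eb, the third of the chord, so this is first inversion (figured bass 6).

Cb augmented, first inversion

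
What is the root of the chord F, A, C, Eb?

F, A, C, Eb are the tones of an F dominant seventh chord (F–A–C–Eb), making F the root.

F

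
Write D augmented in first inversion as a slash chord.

First inversion of D augmented has the third (F#) in the bass. As a slash chord: Daug/F#.

Daug/F#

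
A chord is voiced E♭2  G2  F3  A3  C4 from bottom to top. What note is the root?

F

The distinct letter names are Eb, G, F, A, C. Arranged as a stack of thirds they read F–A–C–Eb–G, so F is the root (an F dominant ninth chord).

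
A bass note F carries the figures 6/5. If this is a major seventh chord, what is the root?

Db

The figures 6/5 mean the third of the chord is in the bass. If F is the third of a major seventh chord, the root is Db (chord tones Db–F–Ab–C).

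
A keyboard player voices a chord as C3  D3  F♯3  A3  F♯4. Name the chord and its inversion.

D dominant seventh, third inversion

The pitch classes C, D, F#, A arrange in thirds as D–F#–A–C: a D dominant seventh chord.
With the seventh (C) in the bass, the chord is in third inversion (figured bass 4/2).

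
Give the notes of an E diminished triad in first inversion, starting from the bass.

The chord tones are E–G–Bb. With the third (G) lowest for first inversion: G, Bb, E.

G, Bb, E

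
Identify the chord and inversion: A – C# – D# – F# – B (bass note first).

The pitch classes A, C#, D#, F#, B arrange in thirds as B–D#–F#–A–C#: a B dominant ninth chord.
A is the seventh of B dominant ninth; seventh in the bass means third inversion.

B dominant ninth, third inversion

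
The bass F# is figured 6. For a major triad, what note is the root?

D

The figures 6 mean the third of the chord is in the bass. If F# is the third of a major triad, the root is D (chord tones D–F#–A).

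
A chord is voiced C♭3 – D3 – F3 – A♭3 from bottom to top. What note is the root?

The distinct letter names are Cb, D, F, Ab. Arranged as a stack of thirds they read D–F–Ab–Cb, so D is the root (a D diminished seventh chord).

D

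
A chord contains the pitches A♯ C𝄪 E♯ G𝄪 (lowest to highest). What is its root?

A#

The distinct letter names are A#, C##, E#, G##. Arranged as a stack of thirds they read A#–C##–E#–G##, so A# is the root (an A# major seventh chord).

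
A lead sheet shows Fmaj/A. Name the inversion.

Fmaj/A means F major with A in the bass. A is the third of F major (F–A–C), so this is first inversion.

first inversion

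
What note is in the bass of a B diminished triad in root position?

B

The root of B diminished (B–D–F) is B; that is the bass in root position.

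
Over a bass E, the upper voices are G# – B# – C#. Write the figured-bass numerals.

The notes E, G#, B#, C# stack in thirds as C#–E–G#–B# — a C# minor-major seventh chord. The bass E is the third, so this is first inversion: figured 6/5.

6/5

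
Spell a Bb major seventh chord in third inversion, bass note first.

A, Bb, D, F

Spelling Bb major seventh: Bb–D–F–A. In third inversion the seventh is bass, giving A, Bb, D, F from the bottom.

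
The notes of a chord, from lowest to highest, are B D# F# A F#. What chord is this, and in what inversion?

The distinct note names are B, D#, F#, A. Stacked in thirds they read B–D#–F#–A, which is a dominant seventh chord on B.
With the root (B) in the bass, the chord is in root position (figured bass 7).

B dominant seventh, root position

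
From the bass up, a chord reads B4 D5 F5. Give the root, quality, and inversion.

B diminished, root position

The pitch classes B, D, F arrange in thirds as B–D–F: a B diminished triad.
With the root (B) in the bass, the chord is in root position (figured bass 5/3).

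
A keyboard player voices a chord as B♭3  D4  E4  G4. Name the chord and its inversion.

E half-diminished seventh, second inversion

The pitch classes Bb, D, E, G arrange in thirds as E–G–Bb–D: an E half-diminished seventh chord.
Bb is the fifth of E half-diminished seventh; fifth in the bass means second inversion (figured bass 4/3).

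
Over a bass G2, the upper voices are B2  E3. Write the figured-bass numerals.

6

The notes G, B, E stack in thirds as E–G–B — an E minor triad. The bass G is the third, so this is first inversion: figured 6.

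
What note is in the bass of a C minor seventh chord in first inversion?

In first inversion the third is lowest. For C minor seventh (C–Eb–G–Bb) that is Eb.

Eb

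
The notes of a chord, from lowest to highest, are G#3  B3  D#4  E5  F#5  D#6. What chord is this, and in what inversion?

The distinct note names are G#, B, D#, E, F#. Stacked in thirds they read E–G#–B–D#–F#, which is a major ninth chord on E.
With the third (G#) in the bass, the chord is in first inversion.

E major ninth, first inversion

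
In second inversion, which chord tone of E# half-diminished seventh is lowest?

B

In second inversion the fifth is lowest. For E# half-diminished seventh (E#–G#–B–D#) that is B.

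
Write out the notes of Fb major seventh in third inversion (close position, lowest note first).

Spelling Fb major seventh: Fb–Ab–Cb–Eb. In third inversion the seventh is bass, giving Eb, Fb, Ab, Cb from the bottom.

Eb, Fb, Ab, Cb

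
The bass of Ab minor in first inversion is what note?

Ab minor is Ab–Cb–Eb. First inversion places the third in the bass: Cb.

Cb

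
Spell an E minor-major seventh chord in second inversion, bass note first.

E minor-major seventh is E–G–B–D#. Second inversion puts the fifth (B) in the bass, with the remaining tones above: B, D#, E, G.

B, D#, E, G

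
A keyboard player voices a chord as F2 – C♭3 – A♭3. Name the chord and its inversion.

Reducing to letter names: F, Cb, Ab. These stack in thirds as F–Ab–Cb — an F diminished triad.
With the root (F) in the bass, the chord is in root position (figured bass 5/3).

F diminished, root position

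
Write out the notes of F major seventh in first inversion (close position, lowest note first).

A, C, E, F

F major seventh is F–A–C–E. First inversion puts the third (A) in the bass, with the remaining tones above: A, C, E, F.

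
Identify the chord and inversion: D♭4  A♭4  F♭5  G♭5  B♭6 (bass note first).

The pitch classes Db, Ab, Fb, Gb, Bb arrange in thirds as Gb–Bb–Db–Fb–Ab: a Gb dominant ninth chord.
The lowest note is Db, the fifth of the chord, so this is second inversion.

Gb dominant ninth, second inversion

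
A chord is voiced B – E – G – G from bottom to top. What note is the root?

Reordering B, E, G into stacked thirds gives E–G–B; the bottom of that stack, E, is the root.

E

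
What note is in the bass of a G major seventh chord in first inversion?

B

G major seventh is G–B–D–F#. First inversion places the third in the bass: B.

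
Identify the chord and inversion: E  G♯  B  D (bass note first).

E dominant seventh, root position

The pitch classes E, G#, B, D arrange in thirds as E–G#–B–D: an E dominant seventh chord.
With the root (E) in the bass, the chord is in root position (figured bass 7).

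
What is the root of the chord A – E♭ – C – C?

A, Eb, C are the tones of an A diminished triad (A–C–Eb), making A the root.

A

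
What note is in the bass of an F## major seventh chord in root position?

F##

The root of F## major seventh (F##–A##–C##–E##) is F##; that is the bass in root position.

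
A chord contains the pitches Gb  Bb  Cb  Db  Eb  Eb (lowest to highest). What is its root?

Reordering Gb, Bb, Cb, Db, Eb into stacked thirds gives Cb–Eb–Gb–Bb–Db; the bottom of that stack, Cb, is the root.

Cb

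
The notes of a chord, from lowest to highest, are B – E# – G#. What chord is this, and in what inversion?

E# diminished, second inversion

Reducing to letter names: B, E#, G#. These stack in thirds as E#–G#–B — an E# diminished triad.
B is the fifth of E# diminished; fifth in the bass means second inversion (figured bass 6/4).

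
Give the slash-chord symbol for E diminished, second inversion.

Second inversion of E diminished has the fifth (Bb) in the bass. As a slash chord: Edim/Bb.

Edim/Bb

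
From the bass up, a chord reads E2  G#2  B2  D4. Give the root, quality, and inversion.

Reducing to letter names: E, G#, B, D. These stack in thirds as E–G#–B–D — an E dominant seventh chord.
The lowest note is E, the root of the chord, so this is root position (figured bass 7).

E dominant seventh, root position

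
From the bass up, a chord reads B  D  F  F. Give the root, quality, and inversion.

Reducing to letter names: B, D, F. These stack in thirds as B–D–F — a B diminished triad.
B is the root of B diminished; root in the bass means root position (figured bass 5/3).

B diminished, root position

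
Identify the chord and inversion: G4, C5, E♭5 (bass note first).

The pitch classes G, C, Eb arrange in thirds as C–Eb–G: a C minor triad.
The lowest note is G, the fifth of the chord, so this is second inversion (figured bass 6/4).

C minor, second inversion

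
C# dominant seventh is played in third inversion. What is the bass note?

B

The seventh of C# dominant seventh (C#–E#–G#–B) is B; that is the bass in third inversion.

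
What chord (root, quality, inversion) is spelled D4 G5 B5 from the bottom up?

G major, second inversion

The pitch classes D, G, B arrange in thirds as G–B–D: a G major triad.
With the fifth (D) in the bass, the chord is in second inversion (figured bass 6/4).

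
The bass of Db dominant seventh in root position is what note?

In root position the root is lowest. For Db dominant seventh (Db–F–Ab–Cb) that is Db.

Db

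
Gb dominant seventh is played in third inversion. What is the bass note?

In third inversion the seventh is lowest. For Gb dominant seventh (Gb–Bb–Db–Fb) that is Fb.

Fb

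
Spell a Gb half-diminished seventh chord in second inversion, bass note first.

Dbb, Fb, Gb, Bbb

Gb half-diminished seventh is Gb–Bbb–Dbb–Fb. Second inversion puts the fifth (Dbb) in the bass, with the remaining tones above: Dbb, Fb, Gb, Bbb.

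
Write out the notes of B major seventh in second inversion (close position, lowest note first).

Spelling B major seventh: B–D#–F#–A#. In second inversion the fifth is bass, giving F#, A#, B, D# from the bottom.

F#, A#, B, D#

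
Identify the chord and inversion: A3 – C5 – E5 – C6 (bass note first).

Reducing to letter names: A, C, E. These stack in thirds as A–C–E — an A minor triad.
With the root (A) in the bass, the chord is in root position (figured bass 5/3).

A minor, root position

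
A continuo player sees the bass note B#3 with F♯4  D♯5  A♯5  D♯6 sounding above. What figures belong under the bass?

The notes B#, F#, D#, A# stack in thirds as B#–D#–F#–A# — a B# half-diminished seventh chord. The bass B# is the root, so this is root position: figured 7.

7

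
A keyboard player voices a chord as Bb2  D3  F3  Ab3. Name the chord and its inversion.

The distinct note names are Bb, D, F, Ab. Stacked in thirds they read Bb–D–F–Ab, which is a dominant seventh chord on Bb.
With the root (Bb) in the bass, the chord is in root position (figured bass 7).

Bb dominant seventh, root position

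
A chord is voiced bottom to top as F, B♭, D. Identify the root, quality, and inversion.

The distinct note names are F, Bb, D. Stacked in thirds they read Bb–D–F, which is a major triad on Bb.
The lowest note is F, the fifth of the chord, so this is second inversion (figured bass 6/4).

Bb major, second inversion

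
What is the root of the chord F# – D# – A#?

The distinct letter names are F#, D#, A#. Arranged as a stack of thirds they read D#–F#–A#, so D# is the root (a D# minor triad).

D#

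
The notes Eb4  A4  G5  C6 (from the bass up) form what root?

A

Eb, A, G, C are the tones of an A half-diminished seventh chord (A–C–Eb–G), making A the root.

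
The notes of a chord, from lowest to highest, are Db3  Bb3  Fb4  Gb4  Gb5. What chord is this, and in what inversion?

The distinct note names are Db, Bb, Fb, Gb. Stacked in thirds they read Gb–Bb–Db–Fb, which is a dominant seventh chord on Gb.
Db is the fifth of Gb dominant seventh; fifth in the bass means second inversion (figured bass 4/3).

Gb dominant seventh, second inversion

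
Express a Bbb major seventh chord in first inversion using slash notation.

Bbbmaj7/Db

First inversion of Bbb major seventh has the third (Db) in the bass. As a slash chord: Bbbmaj7/Db.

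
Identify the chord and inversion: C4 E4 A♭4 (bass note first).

The distinct note names are C, E, Ab. Stacked in thirds they read Ab–C–E, which is an augmented triad on Ab.
With the third (C) in the bass, the chord is in first inversion (figured bass 6).

Ab augmented, first inversion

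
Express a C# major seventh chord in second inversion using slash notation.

Second inversion of C# major seventh has the fifth (G#) in the bass. As a slash chord: C#maj7/G#.

C#maj7/G#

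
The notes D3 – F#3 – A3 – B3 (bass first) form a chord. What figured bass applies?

6/5

The notes D, F#, A, B stack in thirds as B–D–F#–A — a B minor seventh chord. The bass D is the third, so this is first inversion: figured 6/5.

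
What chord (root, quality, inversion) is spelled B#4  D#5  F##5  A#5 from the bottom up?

B# minor seventh, root position

Reducing to letter names: B#, D#, F##, A#. These stack in thirds as B#–D#–F##–A# — a B# minor seventh chord.
The lowest note is B#, the root of the chord, so this is root position (figured bass 7).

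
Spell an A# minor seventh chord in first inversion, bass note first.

C#, E#, G#, A#

The chord tones are A#–C#–E#–G#. With the third (C#) lowest for first inversion: C#, E#, G#, A#.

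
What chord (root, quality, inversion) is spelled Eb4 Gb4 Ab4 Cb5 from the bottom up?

The distinct note names are Eb, Gb, Ab, Cb. Stacked in thirds they read Ab–Cb–Eb–Gb, which is a minor seventh chord on Ab.
Eb is the fifth of Ab minor seventh; fifth in the bass means second inversion (figured bass 4/3).

Ab minor seventh, second inversion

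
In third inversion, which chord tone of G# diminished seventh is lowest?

The seventh of G# diminished seventh (G#–B–D–F) is F; that is the bass in third inversion.

F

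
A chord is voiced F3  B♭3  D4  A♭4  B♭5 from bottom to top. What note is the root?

Bb

Reordering F, Bb, D, Ab into stacked thirds gives Bb–D–F–Ab; the bottom of that stack, Bb, is the root.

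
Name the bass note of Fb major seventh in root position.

Fb

The root of Fb major seventh (Fb–Ab–Cb–Eb) is Fb; that is the bass in root position.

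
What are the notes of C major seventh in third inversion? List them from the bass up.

B, C, E, G

C major seventh is C–E–G–B. Third inversion puts the seventh (B) in the bass, with the remaining tones above: B, C, E, G.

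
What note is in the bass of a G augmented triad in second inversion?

The fifth of G augmented (G–B–D#) is D#; that is the bass in second inversion.

D#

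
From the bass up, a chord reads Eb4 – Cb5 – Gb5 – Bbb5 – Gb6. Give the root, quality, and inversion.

Cb dominant seventh, first inversion

The distinct note names are Eb, Cb, Gb, Bbb. Stacked in thirds they read Cb–Eb–Gb–Bbb, which is a dominant seventh chord on Cb.
The lowest note is Eb, the third of the chord, so this is first inversion (figured bass 6/5).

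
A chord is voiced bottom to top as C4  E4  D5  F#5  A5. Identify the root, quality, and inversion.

Reducing to letter names: C, E, D, F#, A. These stack in thirds as D–F#–A–C–E — a D dominant ninth chord.
C is the seventh of D dominant ninth; seventh in the bass means third inversion.

D dominant ninth, third inversion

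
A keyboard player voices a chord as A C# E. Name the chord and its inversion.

The pitch classes A, C#, E arrange in thirds as A–C#–E: an A major triad.
A is the root of A major; root in the bass means root position (figured bass 5/3).

A major, root position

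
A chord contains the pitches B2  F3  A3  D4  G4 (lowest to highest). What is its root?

G

The distinct letter names are B, F, A, D, G. Arranged as a stack of thirds they read G–B–D–F–A, so G is the root (a G dominant ninth chord).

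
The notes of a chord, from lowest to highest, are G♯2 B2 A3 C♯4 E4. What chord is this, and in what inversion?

The distinct note names are G#, B, A, C#, E. Stacked in thirds they read A–C#–E–G#–B, which is a major ninth chord on A.
With the seventh (G#) in the bass, the chord is in third inversion.

A major ninth, third inversion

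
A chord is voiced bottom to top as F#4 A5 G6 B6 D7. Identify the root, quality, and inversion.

The distinct note names are F#, A, G, B, D. Stacked in thirds they read G–B–D–F#–A, which is a major ninth chord on G.
The lowest note is F#, the seventh of the chord, so this is third inversion.

G major ninth, third inversion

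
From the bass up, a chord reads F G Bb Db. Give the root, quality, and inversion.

The distinct note names are F, G, Bb, Db. Stacked in thirds they read G–Bb–Db–F, which is a half-diminished seventh chord on G.
F is the seventh of G half-diminished seventh; seventh in the bass means third inversion (figured bass 4/2).

G half-diminished seventh, third inversion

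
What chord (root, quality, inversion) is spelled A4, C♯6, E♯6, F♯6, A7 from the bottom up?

F# minor-major seventh, first inversion

The pitch classes A, C#, E#, F# arrange in thirds as F#–A–C#–E#: an F# minor-major seventh chord.
With the third (A) in the bass, the chord is in first inversion (figured bass 6/5).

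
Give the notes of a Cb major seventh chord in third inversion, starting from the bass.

Bb, Cb, Eb, Gb

The chord tones are Cb–Eb–Gb–Bb. With the seventh (Bb) lowest for third inversion: Bb, Cb, Eb, Gb.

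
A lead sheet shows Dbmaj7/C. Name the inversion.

Dbmaj7/C means Db major seventh with C in the bass. C is the seventh of Db major seventh (Db–F–Ab–C), so this is third inversion.

third inversion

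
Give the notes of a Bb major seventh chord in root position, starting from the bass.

Spelling Bb major seventh: Bb–D–F–A. In root position the root is bass, giving Bb, D, F, A from the bottom.

Bb, D, F, A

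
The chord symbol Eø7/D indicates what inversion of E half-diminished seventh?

Eø7/D means E half-diminished seventh with D in the bass. D is the seventh of E half-diminished seventh (E–G–Bb–D), so this is third inversion.

third inversion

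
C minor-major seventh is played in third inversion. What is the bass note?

B

The seventh of C minor-major seventh (C–Eb–G–B) is B; that is the bass in third inversion.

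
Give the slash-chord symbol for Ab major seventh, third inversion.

Abmaj7/G

Third inversion of Ab major seventh has the seventh (G) in the bass. As a slash chord: Abmaj7/G.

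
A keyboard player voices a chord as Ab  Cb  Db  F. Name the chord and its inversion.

Db dominant seventh, second inversion

The pitch classes Ab, Cb, Db, F arrange in thirds as Db–F–Ab–Cb: a Db dominant seventh chord.
With the fifth (Ab) in the bass, the chord is in second inversion (figured bass 4/3).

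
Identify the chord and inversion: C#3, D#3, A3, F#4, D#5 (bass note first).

The distinct note names are C#, D#, A, F#. Stacked in thirds they read D#–F#–A–C#, which is a half-diminished seventh chord on D#.
The lowest note is C#, the seventh of the chord, so this is third inversion (figured bass 4/2).

D# half-diminished seventh, third inversion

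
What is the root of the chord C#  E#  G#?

The distinct letter names are C#, E#, G#. Arranged as a stack of thirds they read C#–E#–G#, so C# is the root (a C# major triad).

C#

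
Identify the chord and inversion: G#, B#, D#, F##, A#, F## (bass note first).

The pitch classes G#, B#, D#, F##, A# arrange in thirds as G#–B#–D#–F##–A#: a G# major ninth chord.
The lowest note is G#, the root of the chord, so this is root position.

G# major ninth, root position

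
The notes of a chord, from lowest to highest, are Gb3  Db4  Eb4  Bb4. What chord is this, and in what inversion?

Eb minor seventh, first inversion

The pitch classes Gb, Db, Eb, Bb arrange in thirds as Eb–Gb–Bb–Db: an Eb minor seventh chord.
Gb is the third of Eb minor seventh; third in the bass means first inversion (figured bass 6/5).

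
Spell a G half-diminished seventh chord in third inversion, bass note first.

G half-diminished seventh is G–Bb–Db–F. Third inversion puts the seventh (F) in the bass, with the remaining tones above: F, G, Bb, Db.

F, G, Bb, Db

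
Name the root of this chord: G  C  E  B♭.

C

G, C, E, Bb are the tones of a C dominant seventh chord (C–E–G–Bb), making C the root.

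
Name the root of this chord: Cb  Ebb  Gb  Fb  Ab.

Fb

Reordering Cb, Ebb, Gb, Fb, Ab into stacked thirds gives Fb–Ab–Cb–Ebb–Gb; the bottom of that stack, Fb, is the root.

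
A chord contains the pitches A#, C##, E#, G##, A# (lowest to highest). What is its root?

A#

The distinct letter names are A#, C##, E#, G##. Arranged as a stack of thirds they read A#–C##–E#–G##, so A# is the root (an A# major seventh chord).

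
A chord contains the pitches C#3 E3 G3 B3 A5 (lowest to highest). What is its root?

The distinct letter names are C#, E, G, B, A. Arranged as a stack of thirds they read A–C#–E–G–B, so A is the root (an A dominant ninth chord).

A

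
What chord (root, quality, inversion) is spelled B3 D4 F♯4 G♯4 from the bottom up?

Reducing to letter names: B, D, F#, G#. These stack in thirds as G#–B–D–F# — a G# half-diminished seventh chord.
With the third (B) in the bass, the chord is in first inversion (figured bass 6/5).

G# half-diminished seventh, first inversion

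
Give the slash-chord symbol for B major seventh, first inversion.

First inversion of B major seventh has the third (D#) in the bass. As a slash chord: Bmaj7/D#.

Bmaj7/D#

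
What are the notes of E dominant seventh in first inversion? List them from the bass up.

G#, B, D, E

The chord tones are E–G#–B–D. With the third (G#) lowest for first inversion: G#, B, D, E.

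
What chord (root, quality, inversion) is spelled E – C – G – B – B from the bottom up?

C major seventh, first inversion

The distinct note names are E, C, G, B. Stacked in thirds they read C–E–G–B, which is a major seventh chord on C.
The lowest note is E, the third of the chord, so this is first inversion (figured bass 6/5).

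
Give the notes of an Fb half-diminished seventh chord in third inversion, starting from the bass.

Spelling Fb half-diminished seventh: Fb–Abb–Cbb–Ebb. In third inversion the seventh is bass, giving Ebb, Fb, Abb, Cbb from the bottom.

Ebb, Fb, Abb, Cbb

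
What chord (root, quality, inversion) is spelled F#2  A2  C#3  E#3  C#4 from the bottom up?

Reducing to letter names: F#, A, C#, E#. These stack in thirds as F#–A–C#–E# — an F# minor-major seventh chord.
The lowest note is F#, the root of the chord, so this is root position (figured bass 7).

F# minor-major seventh, root position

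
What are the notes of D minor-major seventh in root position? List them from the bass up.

D, F, A, C#

D minor-major seventh is D–F–A–C#. Root position puts the root (D) in the bass, with the remaining tones above: D, F, A, C#.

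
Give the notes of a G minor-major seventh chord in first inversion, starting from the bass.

Bb, D, F#, G

Spelling G minor-major seventh: G–Bb–D–F#. In first inversion the third is bass, giving Bb, D, F#, G from the bottom.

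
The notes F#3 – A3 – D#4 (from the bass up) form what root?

F#, A, D# are the tones of a D# diminished triad (D#–F#–A), making D# the root.

D#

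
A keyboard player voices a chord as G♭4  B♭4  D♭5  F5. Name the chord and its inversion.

Gb major seventh, root position

The pitch classes Gb, Bb, Db, F arrange in thirds as Gb–Bb–Db–F: a Gb major seventh chord.
With the root (Gb) in the bass, the chord is in root position (figured bass 7).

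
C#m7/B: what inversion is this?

third inversion

C#m7/B means C# minor seventh with B in the bass. B is the seventh of C# minor seventh (C#–E–G#–B), so this is third inversion.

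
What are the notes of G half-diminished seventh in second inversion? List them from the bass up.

Db, F, G, Bb

The chord tones are G–Bb–Db–F. With the fifth (Db) lowest for second inversion: Db, F, G, Bb.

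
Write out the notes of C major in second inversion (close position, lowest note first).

G, C, E

C major is C–E–G. Second inversion puts the fifth (G) in the bass, with the remaining tones above: G, C, E.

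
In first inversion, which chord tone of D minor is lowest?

The third of D minor (D–F–A) is F; that is the bass in first inversion.

F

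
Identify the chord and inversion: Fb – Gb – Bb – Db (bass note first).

Gb dominant seventh, third inversion

The distinct note names are Fb, Gb, Bb, Db. Stacked in thirds they read Gb–Bb–Db–Fb, which is a dominant seventh chord on Gb.
The lowest note is Fb, the seventh of the chord, so this is third inversion (figured bass 4/2).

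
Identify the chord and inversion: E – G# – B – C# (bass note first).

The pitch classes E, G#, B, C# arrange in thirds as C#–E–G#–B: a C# minor seventh chord.
E is the third of C# minor seventh; third in the bass means first inversion (figured bass 6/5).

C# minor seventh, first inversion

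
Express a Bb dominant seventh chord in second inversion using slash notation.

Second inversion of Bb dominant seventh has the fifth (F) in the bass. As a slash chord: Bb7/F.

Bb7/F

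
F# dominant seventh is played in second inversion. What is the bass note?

In second inversion the fifth is lowest. For F# dominant seventh (F#–A#–C#–E) that is C#.

C#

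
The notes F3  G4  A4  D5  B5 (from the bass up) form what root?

F, G, A, D, B are the tones of a G dominant ninth chord (G–B–D–F–A), making G the root.

G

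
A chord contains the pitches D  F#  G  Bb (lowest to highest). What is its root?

The distinct letter names are D, F#, G, Bb. Arranged as a stack of thirds they read G–Bb–D–F#, so G is the root (a G minor-major seventh chord).

G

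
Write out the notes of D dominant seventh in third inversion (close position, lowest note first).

D dominant seventh is D–F#–A–C. Third inversion puts the seventh (C) in the bass, with the remaining tones above: C, D, F#, A.

C, D, F#, A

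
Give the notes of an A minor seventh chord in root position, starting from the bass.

A minor seventh is A–C–E–G. Root position puts the root (A) in the bass, with the remaining tones above: A, C, E, G.

A, C, E, G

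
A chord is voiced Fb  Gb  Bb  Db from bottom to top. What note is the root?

Gb

Reordering Fb, Gb, Bb, Db into stacked thirds gives Gb–Bb–Db–Fb; the bottom of that stack, Gb, is the root.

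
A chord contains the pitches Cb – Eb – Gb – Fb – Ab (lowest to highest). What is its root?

Cb, Eb, Gb, Fb, Ab are the tones of an Fb major ninth chord (Fb–Ab–Cb–Eb–Gb), making Fb the root.

Fb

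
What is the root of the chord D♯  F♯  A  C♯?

D#

D#, F#, A, C# are the tones of a D# half-diminished seventh chord (D#–F#–A–C#), making D# the root.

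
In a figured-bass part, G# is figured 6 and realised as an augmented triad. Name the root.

E

The figures 6 mean the third of the chord is in the bass. If G# is the third of an augmented triad, the root is E (chord tones E–G#–B#).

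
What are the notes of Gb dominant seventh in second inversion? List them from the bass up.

The chord tones are Gb–Bb–Db–Fb. With the fifth (Db) lowest for second inversion: Db, Fb, Gb, Bb.

Db, Fb, Gb, Bb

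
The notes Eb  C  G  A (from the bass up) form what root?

A

Reordering Eb, C, G, A into stacked thirds gives A–C–Eb–G; the bottom of that stack, A, is the root.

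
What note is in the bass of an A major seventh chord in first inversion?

In first inversion the third is lowest. For A major seventh (A–C#–E–G#) that is C#.

C#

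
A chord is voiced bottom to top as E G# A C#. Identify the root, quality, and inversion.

The distinct note names are E, G#, A, C#. Stacked in thirds they read A–C#–E–G#, which is a major seventh chord on A.
E is the fifth of A major seventh; fifth in the bass means second inversion (figured bass 4/3).

A major seventh, second inversion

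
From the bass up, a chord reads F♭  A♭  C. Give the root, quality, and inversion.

The pitch classes Fb, Ab, C arrange in thirds as Fb–Ab–C: an Fb augmented triad.
The lowest note is Fb, the root of the chord, so this is root position (figured bass 5/3).

Fb augmented, root position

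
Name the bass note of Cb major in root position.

In root position the root is lowest. For Cb major (Cb–Eb–Gb) that is Cb.

Cb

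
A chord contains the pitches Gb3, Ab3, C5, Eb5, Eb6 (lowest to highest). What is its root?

The distinct letter names are Gb, Ab, C, Eb. Arranged as a stack of thirds they read Ab–C–Eb–Gb, so Ab is the root (an Ab dominant seventh chord).

Ab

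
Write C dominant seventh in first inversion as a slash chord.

First inversion of C dominant seventh has the third (E) in the bass. As a slash chord: C7/E.

C7/E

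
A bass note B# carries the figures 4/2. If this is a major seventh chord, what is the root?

The figures 4/2 mean the seventh of the chord is in the bass. If B# is the seventh of a major seventh chord, the root is C# (chord tones C#–E#–G#–B#).

C#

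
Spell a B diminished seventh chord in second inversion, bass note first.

Spelling B diminished seventh: B–D–F–Ab. In second inversion the fifth is bass, giving F, Ab, B, D from the bottom.

F, Ab, B, D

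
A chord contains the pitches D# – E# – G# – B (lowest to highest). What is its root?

Reordering D#, E#, G#, B into stacked thirds gives E#–G#–B–D#; the bottom of that stack, E#, is the root.

E#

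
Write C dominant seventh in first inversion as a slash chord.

First inversion of C dominant seventh has the third (E) in the bass. As a slash chord: C7/E.

C7/E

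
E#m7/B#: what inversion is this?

second inversion

E#m7/B# means E# minor seventh with B# in the bass. B# is the fifth of E# minor seventh (E#–G#–B#–D#), so this is second inversion.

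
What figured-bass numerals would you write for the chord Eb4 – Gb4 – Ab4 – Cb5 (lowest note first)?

4/3

The notes Eb, Gb, Ab, Cb stack in thirds as Ab–Cb–Eb–Gb — an Ab minor seventh chord. The bass Eb is the fifth, so this is second inversion: figured 4/3.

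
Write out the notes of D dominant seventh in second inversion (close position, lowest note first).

Spelling D dominant seventh: D–F#–A–C. In second inversion the fifth is bass, giving A, C, D, F# from the bottom.

A, C, D, F#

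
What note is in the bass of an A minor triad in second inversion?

E

The fifth of A minor (A–C–E) is E; that is the bass in second inversion.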